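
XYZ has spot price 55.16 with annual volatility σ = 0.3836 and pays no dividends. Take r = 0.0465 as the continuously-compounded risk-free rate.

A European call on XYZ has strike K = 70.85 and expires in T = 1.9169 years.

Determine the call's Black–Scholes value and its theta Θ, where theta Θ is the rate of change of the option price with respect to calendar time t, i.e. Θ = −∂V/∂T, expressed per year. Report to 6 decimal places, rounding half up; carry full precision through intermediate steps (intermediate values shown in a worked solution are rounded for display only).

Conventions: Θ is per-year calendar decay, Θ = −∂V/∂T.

σ√T = 0.3836·√1.9169 = 0.531102
d₁ = (ln(S/K) + (r+σ²/2)T) / (σ√T) = (ln(55.16/70.85) + (0.0465+0.3836²/2)·1.9169) / 0.531102 = (-0.250327 + 0.230171) / 0.531102 = -0.037952
d₂ = d₁ − σ√T = -0.037952 − 0.531102 = -0.569054
e^{−rT} = 0.914721
N(d₁) = 0.484863,  N(d₂) = 0.284660
Call price V = S·N(d₁) − K·e^{−rT}·N(d₂) = 26.745052 − 18.448230 = 8.296822
φ(d₁) = (1/√(2π))·e^{−d₁²/2} = 0.398655
Θ = −S·φ(d₁)·σ/(2√T) − r·K·e^{−rT}·N(d₂) = −3.046284 − 0.857843 = -3.904127

price = 8.296822
Θ = -3.904127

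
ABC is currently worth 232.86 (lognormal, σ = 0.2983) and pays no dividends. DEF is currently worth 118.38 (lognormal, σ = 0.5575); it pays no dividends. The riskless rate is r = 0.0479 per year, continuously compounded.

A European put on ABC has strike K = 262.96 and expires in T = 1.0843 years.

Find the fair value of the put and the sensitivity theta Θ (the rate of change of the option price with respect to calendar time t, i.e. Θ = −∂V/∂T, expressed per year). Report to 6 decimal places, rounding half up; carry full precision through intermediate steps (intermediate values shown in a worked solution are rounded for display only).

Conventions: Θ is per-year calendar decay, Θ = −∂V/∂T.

σ√T = 0.2983·√1.0843 = 0.310619
d₁ = (ln(S/K) + (r+σ²/2)T) / (σ√T) = (ln(232.86/262.96) + (0.0479+0.2983²/2)·1.0843) / 0.310619 = (-0.121565 + 0.100180) / 0.310619 = -0.068845
d₂ = d₁ − σ√T = -0.068845 − 0.310619 = -0.379464
e^{−rT} = 0.949388
N(−d₁) = 0.527443,  N(−d₂) = 0.647828
Put price V = K·e^{−rT}·N(−d₂) − S·N(−d₁) = 161.730964 − 122.820466 = 38.910498
φ(d₁) = (1/√(2π))·e^{−d₁²/2} = 0.397998
Θ = −S·φ(d₁)·σ/(2√T) + r·K·e^{−rT}·N(−d₂) = −13.274687 + 7.746913 = -5.527774

price = 38.910498
Θ = -5.527774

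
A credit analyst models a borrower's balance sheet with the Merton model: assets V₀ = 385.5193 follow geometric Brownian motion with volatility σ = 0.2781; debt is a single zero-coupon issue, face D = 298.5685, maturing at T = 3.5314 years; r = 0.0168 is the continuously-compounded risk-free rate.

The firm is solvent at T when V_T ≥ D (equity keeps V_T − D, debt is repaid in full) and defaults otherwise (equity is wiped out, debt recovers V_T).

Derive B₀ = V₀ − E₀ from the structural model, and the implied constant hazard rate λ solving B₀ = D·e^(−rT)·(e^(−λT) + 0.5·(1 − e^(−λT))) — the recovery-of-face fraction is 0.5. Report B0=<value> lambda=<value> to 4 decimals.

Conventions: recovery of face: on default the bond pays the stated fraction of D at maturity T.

B0=252.9866 lambda=0.0638

Work the structural quantities from V₀ = 385.5193 against face 298.5685:
d₁ = [ln(V₀/D) + (r + σ²/2)T] / (σ√T)
   = [ln(385.5193/298.5685) + (0.0168 + 0.5·0.2781²)·3.5314] / (0.2781·√3.5314)
   = [0.255592 + 0.195886] / 0.522606 = 0.863897
d₂ = d₁ − σ√T = 0.863897 − 0.522606 = 0.341291
N(d₁) = 0.806178,  N(d₂) = 0.633558,  e^(−rT) = 0.942398
E₀ = V₀·N(d₁) − D·e^(−rT)·N(d₂)
   = 385.5193·0.806178 − 298.5685·0.942398·0.633558 = 132.532714
B₀ = V₀ − E₀ = 385.5193 − 132.532714 = 252.986586
e^(−λT) = (B₀·e^(rT)/D − 0.5)/(1 − 0.5) = (252.9866·1.061123/298.5685 − 0.5)/0.5 = 0.79824616
λ = −ln(0.79824616)/3.5314 = 0.063810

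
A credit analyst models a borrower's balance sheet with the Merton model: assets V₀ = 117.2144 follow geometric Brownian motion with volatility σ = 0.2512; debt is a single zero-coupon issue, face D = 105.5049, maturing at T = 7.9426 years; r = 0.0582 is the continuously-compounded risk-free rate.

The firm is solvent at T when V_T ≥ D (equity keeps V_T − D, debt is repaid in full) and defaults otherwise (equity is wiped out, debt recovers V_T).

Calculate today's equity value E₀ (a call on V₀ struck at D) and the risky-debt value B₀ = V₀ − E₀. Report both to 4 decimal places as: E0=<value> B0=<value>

Equity is a call on the firm's assets struck at D = 105.5049:
d₁ = [ln(V₀/D) + (r + σ²/2)T] / (σ√T)
   = [ln(117.2144/105.5049) + (0.0582 + 0.5·0.2512²)·7.9426] / (0.2512·√7.9426)
   = [0.105247 + 0.712854] / 0.707947 = 1.155596
d₂ = d₁ − σ√T = 1.155596 − 0.707947 = 0.447649
N(d₁) = 0.876077,  N(d₂) = 0.672797,  e^(−rT) = 0.629859
E₀ = V₀·N(d₁) − D·e^(−rT)·N(d₂)
   = 117.2144·0.876077 − 105.5049·0.629859·0.672797 = 57.979321
B₀ = V₀ − E₀ = 117.2144 − 57.979321 = 59.235079

E0=57.9793 B0=59.2351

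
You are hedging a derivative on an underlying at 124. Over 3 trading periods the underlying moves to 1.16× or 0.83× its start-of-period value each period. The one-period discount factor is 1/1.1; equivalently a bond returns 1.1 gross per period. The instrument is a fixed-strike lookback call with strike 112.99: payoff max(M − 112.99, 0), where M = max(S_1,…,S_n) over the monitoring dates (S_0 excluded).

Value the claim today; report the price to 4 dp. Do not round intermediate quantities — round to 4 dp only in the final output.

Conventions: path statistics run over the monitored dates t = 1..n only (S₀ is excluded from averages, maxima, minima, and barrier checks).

price = 43.9864

With p* = (R−d)/(u−d) = 0.8182, sum probability × payoff across the paths and divide by R^3.
Enumerate all 2^3 = 8 price paths (U = up ×1.16, D = down ×0.83); each path with k up-moves has probability p*^k·(1−p*)^(3−k).
DDD: M=102.9200, payoff=0.0000, prob=0.006011
UDD: M=143.8400, payoff=30.8500, prob=0.027047
DUD: M=119.3872, payoff=6.3972, prob=0.027047
UUD: M=166.8544, payoff=53.8644, prob=0.121713
DDU: M=102.9200, payoff=0.0000, prob=0.027047
UDU: M=143.8400, payoff=30.8500, prob=0.121713
DUU: M=138.4892, payoff=25.4992, prob=0.121713
UUU: M=193.5511, payoff=80.5611, prob=0.547708
Price = Σ prob·payoff / R^3 = 58.545860 / 1.331000 = 43.9864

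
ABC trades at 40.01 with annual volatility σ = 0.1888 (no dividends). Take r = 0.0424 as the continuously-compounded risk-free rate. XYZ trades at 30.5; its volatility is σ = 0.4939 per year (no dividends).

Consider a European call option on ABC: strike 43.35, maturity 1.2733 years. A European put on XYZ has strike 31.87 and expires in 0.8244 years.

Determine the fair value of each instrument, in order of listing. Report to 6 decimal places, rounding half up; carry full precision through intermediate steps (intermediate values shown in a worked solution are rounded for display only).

[ABC call K=43.35]
σ√T = 0.1888·√1.2733 = 0.213043
d₁ = (ln(S/K) + (r+σ²/2)T) / (σ√T) = (ln(40.01/43.35) + (0.0424+0.1888²/2)·1.2733) / 0.213043 = (-0.080177 + 0.076682) / 0.213043 = -0.016408
d₂ = d₁ − σ√T = -0.016408 − 0.213043 = -0.229451
e^{−rT} = 0.947444
N(d₁) = 0.493454,  N(d₂) = 0.409259
price = S·N(d₁) − K·e^{−rT}·N(d₂) = 19.743106 − 16.808955 = 2.934151
[XYZ put K=31.87]
σ√T = 0.4939·√0.8244 = 0.448444
d₁ = (ln(S/K) + (r+σ²/2)T) / (σ√T) = (ln(30.5/31.87) + (0.0424+0.4939²/2)·0.8244) / 0.448444 = (-0.043938 + 0.135505) / 0.448444 = 0.204188
d₂ = d₁ − σ√T = 0.204188 − 0.448444 = -0.244255
e^{−rT} = 0.965649
N(−d₁) = 0.419103,  N(−d₂) = 0.596483
price = K·e^{−rT}·N(−d₂) − S·N(−d₁) = 18.356924 − 12.782645 = 5.574279

price(ABC call K=43.35) = 2.934151
price(XYZ put K=31.87) = 5.574279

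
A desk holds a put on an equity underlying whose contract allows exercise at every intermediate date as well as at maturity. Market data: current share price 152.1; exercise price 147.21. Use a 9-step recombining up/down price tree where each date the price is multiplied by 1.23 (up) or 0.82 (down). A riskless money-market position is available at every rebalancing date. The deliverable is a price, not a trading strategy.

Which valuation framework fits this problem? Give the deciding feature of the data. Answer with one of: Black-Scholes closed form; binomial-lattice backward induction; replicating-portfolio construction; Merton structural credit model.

Key observation: early exercise of the strike-147.21 put must be checked at each of the 9 dates (spot 152.1), which forces a node-by-node comparison of intrinsic and continuation value backward from expiry.

framework: binomial-lattice backward induction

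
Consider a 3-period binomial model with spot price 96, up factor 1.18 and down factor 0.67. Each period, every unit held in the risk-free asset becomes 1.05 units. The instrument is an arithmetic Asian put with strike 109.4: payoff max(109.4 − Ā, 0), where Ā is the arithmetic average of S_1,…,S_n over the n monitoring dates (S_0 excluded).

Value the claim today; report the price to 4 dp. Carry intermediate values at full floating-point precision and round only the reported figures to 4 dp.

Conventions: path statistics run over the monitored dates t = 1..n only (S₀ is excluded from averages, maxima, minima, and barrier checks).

price = 12.4511

No-arbitrage gives p* = (R−d)/(u−d) = 0.7451: enumerate every path, weight its payoff by its p*-probability, and discount by R^3.
Enumerate all 2^3 = 8 price paths (U = up ×1.18, D = down ×0.67); each path with k up-moves has probability p*^k·(1−p*)^(3−k).
DDD: Ā=45.4292, payoff=63.9708, prob=0.016562
UDD: Ā=80.0097, payoff=29.3903, prob=0.048413
DUD: Ā=63.6897, payoff=45.7103, prob=0.048413
UUD: Ā=112.1699, payoff=0.0000, prob=0.141514
DDU: Ā=52.7553, payoff=56.6447, prob=0.048413
UDU: Ā=92.9123, payoff=16.4877, prob=0.141514
DUU: Ā=76.5923, payoff=32.8077, prob=0.141514
UUU: Ā=134.8938, payoff=0.0000, prob=0.413657
Price = Σ prob·payoff / R^3 = 14.413670 / 1.157625 = 12.4511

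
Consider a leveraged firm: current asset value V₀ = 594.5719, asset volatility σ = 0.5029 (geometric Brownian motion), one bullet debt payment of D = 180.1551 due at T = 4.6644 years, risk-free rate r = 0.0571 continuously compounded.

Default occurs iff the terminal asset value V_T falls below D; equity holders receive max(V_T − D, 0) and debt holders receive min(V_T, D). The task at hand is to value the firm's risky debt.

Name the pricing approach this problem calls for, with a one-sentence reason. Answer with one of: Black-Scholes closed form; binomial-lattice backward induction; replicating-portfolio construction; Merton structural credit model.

Key observation: with the firm-asset dynamics (V₀ = 594.5719) and a single zero-coupon liability of face 180.1551 given, debt value, spread, and default probability all derive from the option view of the balance sheet.

framework: Merton structural credit model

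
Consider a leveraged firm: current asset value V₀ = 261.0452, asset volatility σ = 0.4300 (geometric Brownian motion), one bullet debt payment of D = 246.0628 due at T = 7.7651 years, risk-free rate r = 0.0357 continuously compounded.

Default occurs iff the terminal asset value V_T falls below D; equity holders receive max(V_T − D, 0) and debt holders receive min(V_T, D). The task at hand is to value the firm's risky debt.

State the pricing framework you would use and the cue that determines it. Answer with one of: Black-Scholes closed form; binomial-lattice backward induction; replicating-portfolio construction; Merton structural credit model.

framework: Merton structural credit model

Key observation: the asked-for credit quantity lives on the firm's capital structure — asset value, asset volatility, debt face 246.0628 — which is the structural model's domain.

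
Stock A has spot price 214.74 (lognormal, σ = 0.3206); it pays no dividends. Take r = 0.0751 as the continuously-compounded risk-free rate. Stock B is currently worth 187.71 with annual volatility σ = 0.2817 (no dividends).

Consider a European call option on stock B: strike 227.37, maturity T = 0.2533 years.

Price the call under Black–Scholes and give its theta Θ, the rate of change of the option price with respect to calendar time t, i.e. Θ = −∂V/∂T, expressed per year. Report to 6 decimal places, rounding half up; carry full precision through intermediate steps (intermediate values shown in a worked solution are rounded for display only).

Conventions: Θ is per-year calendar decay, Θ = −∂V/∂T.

σ√T = 0.2817·√0.2533 = 0.141777
d₁ = (ln(S/K) + (r+σ²/2)T) / (σ√T) = (ln(187.71/227.37) + (0.0751+0.2817²/2)·0.2533) / 0.141777 = (-0.191680 + 0.029073) / 0.141777 = -1.146927
d₂ = d₁ − σ√T = -1.146927 − 0.141777 = -1.288703
e^{−rT} = 0.981157
N(d₁) = 0.125706,  N(d₂) = 0.098751
Call price V = S·N(d₁) − K·e^{−rT}·N(d₂) = 23.596272 − 22.029857 = 1.566415
φ(d₁) = (1/√(2π))·e^{−d₁²/2} = 0.206664
Θ = −S·φ(d₁)·σ/(2√T) − r·K·e^{−rT}·N(d₂) = −10.856566 − 1.654442 = -12.511008

price = 1.566415
Θ = -12.511008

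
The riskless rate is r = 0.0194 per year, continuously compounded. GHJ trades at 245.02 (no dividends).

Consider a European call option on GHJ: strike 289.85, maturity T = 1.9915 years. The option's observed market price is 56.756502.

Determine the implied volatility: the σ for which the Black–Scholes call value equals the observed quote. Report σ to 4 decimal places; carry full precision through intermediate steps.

sigma = 0.5021

At σ = 0.5021 the Black–Scholes value reproduces the quote:
σ√T = 0.5021·√1.9915 = 0.708566
d₁ = (ln(S/K) + (r+σ²/2)T) / (σ√T) = (ln(245.02/289.85) + (0.0194+0.5021²/2)·1.9915) / 0.708566 = (-0.168024 + 0.289668) / 0.708566 = 0.171677
d₂ = d₁ − σ√T = 0.171677 − 0.708566 = -0.536889
e^{−rT} = 0.962102
N(d₁) = 0.568154,  N(d₂) = 0.295672
V = S·N(d₁) − K·e^{−rT}·N(d₂) = 139.209138 − 82.452636 = 56.756502 (equal to the quote); since ∂V/∂σ > 0 for all σ, the implied volatility is unique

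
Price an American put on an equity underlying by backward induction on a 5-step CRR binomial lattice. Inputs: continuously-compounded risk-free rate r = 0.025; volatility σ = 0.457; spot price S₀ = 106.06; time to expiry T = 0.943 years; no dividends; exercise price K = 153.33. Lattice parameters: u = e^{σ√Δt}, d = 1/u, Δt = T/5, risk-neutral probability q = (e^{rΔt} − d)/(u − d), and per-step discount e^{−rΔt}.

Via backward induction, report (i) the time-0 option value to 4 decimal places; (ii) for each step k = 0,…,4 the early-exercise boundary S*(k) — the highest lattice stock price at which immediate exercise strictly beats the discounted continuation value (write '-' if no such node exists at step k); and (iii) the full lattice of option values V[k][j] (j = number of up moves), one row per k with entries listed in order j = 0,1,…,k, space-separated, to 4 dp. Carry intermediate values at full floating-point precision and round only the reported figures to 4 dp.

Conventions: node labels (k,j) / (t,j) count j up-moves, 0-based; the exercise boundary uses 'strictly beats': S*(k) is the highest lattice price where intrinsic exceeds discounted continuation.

price = 52.2496
boundary = - - 71.3125 86.9679 106.0600
tree:
52.2496
66.8368 35.8223
82.0175 49.8687 19.8561
94.8546 66.3621 31.2007 6.8680
105.3809 82.0175 47.2700 12.8351 0.0000
114.0124 94.8546 66.3621 23.9865 0.0000 0.0000

Δt=0.18860  u=1.21953  d=0.81999  q=0.46237  discount=0.99530
step 5 (expiry): payoffs max(K−S,0) = 114.0124 94.8546 66.3621 23.9865 0.0000 0.0000
step 4: (k=4,j=0): S=47.9491, K−S=105.3809, hold=104.6597 ⇒ V=105.3809 exercise | (k=4,j=1): S=71.3125, K−S=82.0175, hold=81.2962 ⇒ V=82.0175 exercise | (k=4,j=2): S=106.0600, K−S=47.2700, hold=46.5488 ⇒ V=47.2700 exercise | (k=4,j=3): S=157.7384, K−S=0.0000, hold=12.8351 ⇒ V=12.8351 continue | (k=4,j=4): S=234.5974, K−S=0.0000, hold=0.0000 ⇒ V=0.0000 continue  boundary S*=106.0600
step 3: (k=3,j=0): S=58.4754, K−S=94.8546, hold=94.1334 ⇒ V=94.8546 exercise | (k=3,j=1): S=86.9679, K−S=66.3621, hold=65.6409 ⇒ V=66.3621 exercise | (k=3,j=2): S=129.3435, K−S=23.9865, hold=31.2007 ⇒ V=31.2007 continue | (k=3,j=3): S=192.3669, K−S=0.0000, hold=6.8680 ⇒ V=6.8680 continue  boundary S*=86.9679
step 2: (k=2,j=0): S=71.3125, K−S=82.0175, hold=81.2962 ⇒ V=82.0175 exercise | (k=2,j=1): S=106.0600, K−S=47.2700, hold=49.8687 ⇒ V=49.8687 continue | (k=2,j=2): S=157.7384, K−S=0.0000, hold=19.8561 ⇒ V=19.8561 continue  boundary S*=71.3125
step 1: (k=1,j=0): S=86.9679, K−S=66.3621, hold=66.8368 ⇒ V=66.8368 continue | (k=1,j=1): S=129.3435, K−S=23.9865, hold=35.8223 ⇒ V=35.8223 continue  boundary S*=-
step 0: (k=0,j=0): S=106.0600, K−S=47.2700, hold=52.2496 ⇒ V=52.2496 continue  boundary S*=-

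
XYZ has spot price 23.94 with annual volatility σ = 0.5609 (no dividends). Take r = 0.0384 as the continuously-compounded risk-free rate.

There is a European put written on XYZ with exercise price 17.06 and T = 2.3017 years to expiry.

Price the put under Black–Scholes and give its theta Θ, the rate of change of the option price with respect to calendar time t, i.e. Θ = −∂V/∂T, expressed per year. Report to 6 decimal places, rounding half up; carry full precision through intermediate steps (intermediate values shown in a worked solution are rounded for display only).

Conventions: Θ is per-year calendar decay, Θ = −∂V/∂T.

σ√T = 0.5609·√2.3017 = 0.850961
d₁ = (ln(S/K) + (r+σ²/2)T) / (σ√T) = (ln(23.94/17.06) + (0.0384+0.5609²/2)·2.3017) / 0.850961 = (0.338814 + 0.450453) / 0.850961 = 0.927500
d₂ = d₁ − σ√T = 0.927500 − 0.850961 = 0.076539
e^{−rT} = 0.915408
N(−d₁) = 0.176833,  N(−d₂) = 0.469495
Put price V = K·e^{−rT}·N(−d₂) − S·N(−d₁) = 7.332040 − 4.233391 = 3.098649
φ(d₁) = (1/√(2π))·e^{−d₁²/2} = 0.259482
Θ = −S·φ(d₁)·σ/(2√T) + r·K·e^{−rT}·N(−d₂) = −1.148320 + 0.281550 = -0.866769

price = 3.098649
Θ = -0.866769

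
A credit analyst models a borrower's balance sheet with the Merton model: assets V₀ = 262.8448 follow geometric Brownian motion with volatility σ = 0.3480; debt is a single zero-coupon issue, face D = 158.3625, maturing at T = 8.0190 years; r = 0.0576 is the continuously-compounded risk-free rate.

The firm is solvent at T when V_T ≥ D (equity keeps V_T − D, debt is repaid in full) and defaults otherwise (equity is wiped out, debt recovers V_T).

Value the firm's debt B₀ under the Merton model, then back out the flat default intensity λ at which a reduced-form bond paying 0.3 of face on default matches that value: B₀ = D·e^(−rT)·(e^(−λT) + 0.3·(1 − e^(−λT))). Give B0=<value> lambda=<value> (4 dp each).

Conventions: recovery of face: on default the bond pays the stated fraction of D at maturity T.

B0=87.0544 lambda=0.0251

Work the structural quantities from V₀ = 262.8448 against face 158.3625:
d₁ = [ln(V₀/D) + (r + σ²/2)T] / (σ√T)
   = [ln(262.8448/158.3625) + (0.0576 + 0.5·0.3480²)·8.0190] / (0.3480·√8.0190)
   = [0.506677 + 0.947461] / 0.985461 = 1.475592
d₂ = d₁ − σ√T = 1.475592 − 0.985461 = 0.490131
N(d₁) = 0.929973,  N(d₂) = 0.687979,  e^(−rT) = 0.630089
E₀ = V₀·N(d₁) − D·e^(−rT)·N(d₂)
   = 262.8448·0.929973 − 158.3625·0.630089·0.687979 = 175.790362
B₀ = V₀ − E₀ = 262.8448 − 175.790362 = 87.054438
e^(−λT) = (B₀·e^(rT)/D − 0.3)/(1 − 0.3) = (87.0544·1.587078/158.3625 − 0.3)/0.7 = 0.81777429
λ = −ln(0.81777429)/8.0190 = 0.025087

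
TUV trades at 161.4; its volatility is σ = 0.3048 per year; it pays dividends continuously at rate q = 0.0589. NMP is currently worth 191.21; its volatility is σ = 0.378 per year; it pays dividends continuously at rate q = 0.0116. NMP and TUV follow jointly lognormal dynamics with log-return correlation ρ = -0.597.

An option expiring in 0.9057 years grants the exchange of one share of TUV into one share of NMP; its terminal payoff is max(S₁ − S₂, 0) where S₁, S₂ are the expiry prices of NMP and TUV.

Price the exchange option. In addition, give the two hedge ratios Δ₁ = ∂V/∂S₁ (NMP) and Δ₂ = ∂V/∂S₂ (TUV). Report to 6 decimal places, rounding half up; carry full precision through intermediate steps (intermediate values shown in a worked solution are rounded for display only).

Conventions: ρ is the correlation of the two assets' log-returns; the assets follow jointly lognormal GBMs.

σ_eff = √(σ₁² + σ₂² − 2ρσ₁σ₂) = √(0.378² + 0.3048² − 2·-0.597·0.378·0.3048) = 0.611026
d₁ = (ln(S₁/S₂) + (q₂ − q₁ + σ_eff²/2)T) / (σ_eff√T) = (ln(191.21/161.4) + (0.0589 − 0.0116 + 0.186677)·0.9057) / 0.581503 = 0.655885
d₂ = d₁ − σ_eff√T = 0.655885 − 0.581503 = 0.074382
N(d₁) = 0.744051,  N(d₂) = 0.529647
V = S₁·e^{−q₁T}·N(d₁) − S₂·e^{−q₂T}·N(d₂) = 140.783091 − 81.044219 = 59.738872
Key observation: the rate r is irrelevant here: denominating values in TUV turns the exchange into a ratio option on S₁/S₂, and discounting at r drops out.
Δ₁ = e^{−q₁T}·N(d₁) = 0.736275;  Δ₂ = −e^{−q₂T}·N(d₂) = -0.502133

exchange price = 59.738872
Δ1 = 0.736275
Δ2 = -0.502133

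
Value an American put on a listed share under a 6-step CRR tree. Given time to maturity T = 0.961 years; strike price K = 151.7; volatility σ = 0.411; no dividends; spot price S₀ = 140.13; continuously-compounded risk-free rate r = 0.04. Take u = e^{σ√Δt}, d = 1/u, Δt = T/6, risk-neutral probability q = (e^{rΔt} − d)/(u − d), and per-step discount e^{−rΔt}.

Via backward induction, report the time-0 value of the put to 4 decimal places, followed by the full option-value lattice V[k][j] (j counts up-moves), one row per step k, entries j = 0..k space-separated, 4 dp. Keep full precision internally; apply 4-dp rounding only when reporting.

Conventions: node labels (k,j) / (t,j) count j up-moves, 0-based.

price = 27.2263
tree:
27.2263
38.0633 15.7774
51.2978 24.1464 6.8654
66.1489 35.7960 11.7702 1.6105
79.1244 50.8535 19.8611 3.1075 0.0000
90.1320 66.1489 32.8235 5.9961 0.0000 0.0000
99.4700 79.1244 50.8535 11.5700 0.0000 0.0000 0.0000

Δt=0.16017, u=1.17879, d=0.84833, q=0.47842, disc=e^(-rΔt)=0.99361
k=6 terminal: V=max(K-S,0) → 99.4700 79.1244 50.8535 11.5700 0.0000 0.0000 0.0000
k=5: j=0 S=61.5680 intr=90.1320 cont=89.1632 V=90.1320[EX]; j=1 S=85.5511 intr=66.1489 cont=65.1801 V=66.1489[EX]; j=2 S=118.8765 intr=32.8235 cont=31.8547 V=32.8235[EX]; j=3 S=165.1834 intr=0.0000 cont=5.9961 V=5.9961[hold]; j=4 S=229.5285 intr=0.0000 cont=0.0000 V=0.0000[hold]; j=5 S=318.9386 intr=0.0000 cont=0.0000 V=0.0000[hold]
k=4: j=0 S=72.5756 intr=79.1244 cont=78.1557 V=79.1244[EX]; j=1 S=100.8465 intr=50.8535 cont=49.8847 V=50.8535[EX]; j=2 S=140.1300 intr=11.5700 cont=19.8611 V=19.8611[hold]; j=3 S=194.7159 intr=0.0000 cont=3.1075 V=3.1075[hold]; j=4 S=270.5652 intr=0.0000 cont=0.0000 V=0.0000[hold]
k=3: j=0 S=85.5511 intr=66.1489 cont=65.1801 V=66.1489[EX]; j=1 S=118.8765 intr=32.8235 cont=35.7960 V=35.7960[hold]; j=2 S=165.1834 intr=0.0000 cont=11.7702 V=11.7702[hold]; j=3 S=229.5285 intr=0.0000 cont=1.6105 V=1.6105[hold]
k=2: j=0 S=100.8465 intr=50.8535 cont=51.2978 V=51.2978[hold]; j=1 S=140.1300 intr=11.5700 cont=24.1464 V=24.1464[hold]; j=2 S=194.7159 intr=0.0000 cont=6.8654 V=6.8654[hold]
k=1: j=0 S=118.8765 intr=32.8235 cont=38.0633 V=38.0633[hold]; j=1 S=165.1834 intr=0.0000 cont=15.7774 V=15.7774[hold]
k=0: j=0 S=140.1300 intr=11.5700 cont=27.2263 V=27.2263[hold]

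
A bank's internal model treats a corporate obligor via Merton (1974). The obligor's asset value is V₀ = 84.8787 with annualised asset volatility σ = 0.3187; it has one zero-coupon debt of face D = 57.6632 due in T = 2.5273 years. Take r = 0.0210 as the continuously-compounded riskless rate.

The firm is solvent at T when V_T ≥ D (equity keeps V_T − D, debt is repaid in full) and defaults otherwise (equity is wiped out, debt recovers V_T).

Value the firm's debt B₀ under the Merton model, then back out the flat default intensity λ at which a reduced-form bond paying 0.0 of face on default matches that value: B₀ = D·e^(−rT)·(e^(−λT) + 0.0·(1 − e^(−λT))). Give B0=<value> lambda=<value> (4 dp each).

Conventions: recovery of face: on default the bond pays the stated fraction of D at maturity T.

B0=51.0774 lambda=0.0270

Work the structural quantities from V₀ = 84.8787 against face 57.6632:
d₁ = [ln(V₀/D) + (r + σ²/2)T] / (σ√T)
   = [ln(84.8787/57.6632) + (0.0210 + 0.5·0.3187²)·2.5273] / (0.3187·√2.5273)
   = [0.386604 + 0.181422] / 0.506653 = 1.121134
d₂ = d₁ − σ√T = 1.121134 − 0.506653 = 0.614481
N(d₁) = 0.868885,  N(d₂) = 0.730551,  e^(−rT) = 0.948310
E₀ = V₀·N(d₁) − D·e^(−rT)·N(d₂)
   = 84.8787·0.868885 − 57.6632·0.948310·0.730551 = 33.801337
B₀ = V₀ − E₀ = 84.8787 − 33.801337 = 51.077363
e^(−λT) = (B₀·e^(rT)/D − 0)/(1 − 0) = (51.0774·1.054507/57.6632 − 0)/1 = 0.93407013
λ = −ln(0.93407013)/2.5273 = 0.026987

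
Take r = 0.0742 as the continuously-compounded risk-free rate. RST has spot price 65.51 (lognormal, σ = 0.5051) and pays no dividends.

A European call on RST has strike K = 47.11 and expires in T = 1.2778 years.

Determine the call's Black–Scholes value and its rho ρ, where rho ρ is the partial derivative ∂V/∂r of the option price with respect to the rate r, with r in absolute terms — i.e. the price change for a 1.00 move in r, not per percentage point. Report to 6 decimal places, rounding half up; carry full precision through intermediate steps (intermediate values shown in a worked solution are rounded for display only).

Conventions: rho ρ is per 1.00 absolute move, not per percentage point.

σ√T = 0.5051·√1.2778 = 0.570964
d₁ = (ln(S/K) + (r+σ²/2)T) / (σ√T) = (ln(65.51/47.11) + (0.0742+0.5051²/2)·1.2778) / 0.570964 = (0.329718 + 0.257813) / 0.570964 = 1.029014
d₂ = d₁ − σ√T = 1.029014 − 0.570964 = 0.458050
e^{−rT} = 0.909543
N(d₁) = 0.848264,  N(d₂) = 0.676542
Call price V = S·N(d₁) − K·e^{−rT}·N(d₂) = 55.569745 − 28.988858 = 26.580887
ρ = K·T·e^{−rT}·N(d₂) = 37.041962

price = 26.580887
ρ = 37.041962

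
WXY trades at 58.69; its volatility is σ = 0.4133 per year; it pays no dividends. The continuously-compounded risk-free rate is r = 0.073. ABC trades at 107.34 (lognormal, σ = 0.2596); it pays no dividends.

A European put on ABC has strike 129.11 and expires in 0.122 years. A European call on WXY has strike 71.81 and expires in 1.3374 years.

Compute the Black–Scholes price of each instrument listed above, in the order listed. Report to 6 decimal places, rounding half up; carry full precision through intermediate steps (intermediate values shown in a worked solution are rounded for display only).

[ABC put K=129.11]
σ√T = 0.2596·√0.122 = 0.090674
d₁ = (ln(S/K) + (r+σ²/2)T) / (σ√T) = (ln(107.34/129.11) + (0.073+0.2596²/2)·0.122) / 0.090674 = (-0.184663 + 0.013017) / 0.090674 = -1.892998
d₂ = d₁ − σ√T = -1.892998 − 0.090674 = -1.983673
e^{−rT} = 0.991134
N(−d₁) = 0.970821,  N(−d₂) = 0.976354
price = K·e^{−rT}·N(−d₂) − S·N(−d₁) = 124.939365 − 104.207922 = 20.731442
[WXY call K=71.81]
σ√T = 0.4133·√1.3374 = 0.477965
d₁ = (ln(S/K) + (r+σ²/2)T) / (σ√T) = (ln(58.69/71.81) + (0.073+0.4133²/2)·1.3374) / 0.477965 = (-0.201754 + 0.211855) / 0.477965 = 0.021133
d₂ = d₁ − σ√T = 0.021133 − 0.477965 = -0.456831
e^{−rT} = 0.906984
N(d₁) = 0.508430,  N(d₂) = 0.323896
price = S·N(d₁) − K·e^{−rT}·N(d₂) = 29.839781 − 21.095527 = 8.744254

price(ABC put K=129.11) = 20.731442
price(WXY call K=71.81) = 8.744254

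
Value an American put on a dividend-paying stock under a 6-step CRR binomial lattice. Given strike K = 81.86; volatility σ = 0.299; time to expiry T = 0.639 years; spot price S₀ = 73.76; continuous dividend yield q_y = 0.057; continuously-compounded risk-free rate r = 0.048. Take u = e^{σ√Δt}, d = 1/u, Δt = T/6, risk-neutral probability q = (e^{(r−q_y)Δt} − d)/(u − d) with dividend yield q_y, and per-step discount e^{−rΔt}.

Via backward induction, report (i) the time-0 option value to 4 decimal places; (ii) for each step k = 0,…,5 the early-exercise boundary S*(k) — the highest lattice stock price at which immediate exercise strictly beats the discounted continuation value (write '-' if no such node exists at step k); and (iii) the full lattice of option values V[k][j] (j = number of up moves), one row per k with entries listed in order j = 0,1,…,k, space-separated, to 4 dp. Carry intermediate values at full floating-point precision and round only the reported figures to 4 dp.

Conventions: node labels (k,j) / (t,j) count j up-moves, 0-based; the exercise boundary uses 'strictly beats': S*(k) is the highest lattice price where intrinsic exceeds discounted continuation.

price = 12.3489
boundary = - - - 55.0415 60.6830 66.9027
tree:
12.3489
16.5881 7.7168
21.5100 11.2345 3.8456
26.8185 15.7754 6.2511 1.1827
31.9356 21.1770 9.8737 2.2460 0.0000
36.5769 26.8185 14.9573 4.2653 0.0000 0.0000
40.7868 31.9356 21.1770 8.1000 0.0000 0.0000 0.0000

params: Δt=0.10650 u=1.10250 d=0.90703 q=0.47072 e^(-rΔt)=0.99490
t_6 payoffs: 40.7868 31.9356 21.1770 8.1000 0.0000 0.0000 0.0000
t_5: node(5,0) S=45.2831 payoff=36.5769 vs cont=36.4336 → 36.5769 [stop]  node(5,1) S=55.0415 payoff=26.8185 vs cont=26.7343 → 26.8185 [stop]  node(5,2) S=66.9027 payoff=14.9573 vs cont=14.9448 → 14.9573 [stop]  node(5,3) S=81.3201 payoff=0.5399 vs cont=4.2653 → 4.2653 [wait]  node(5,4) S=98.8444 payoff=0.0000 vs cont=0.0000 → 0.0000 [wait]  node(5,5) S=120.1451 payoff=0.0000 vs cont=0.0000 → 0.0000 [wait]  ⇒ S*(5)=66.9027
t_4: node(4,0) S=49.9244 payoff=31.9356 vs cont=31.8203 → 31.9356 [stop]  node(4,1) S=60.6830 payoff=21.1770 vs cont=21.1269 → 21.1770 [stop]  node(4,2) S=73.7600 payoff=8.1000 vs cont=9.8737 → 9.8737 [wait]  node(4,3) S=89.6551 payoff=0.0000 vs cont=2.2460 → 2.2460 [wait]  node(4,4) S=108.9755 payoff=0.0000 vs cont=0.0000 → 0.0000 [wait]  ⇒ S*(4)=60.6830
t_3: node(3,0) S=55.0415 payoff=26.8185 vs cont=26.7343 → 26.8185 [stop]  node(3,1) S=66.9027 payoff=14.9573 vs cont=15.7754 → 15.7754 [wait]  node(3,2) S=81.3201 payoff=0.5399 vs cont=6.2511 → 6.2511 [wait]  node(3,3) S=98.8444 payoff=0.0000 vs cont=1.1827 → 1.1827 [wait]  ⇒ S*(3)=55.0415
t_2: node(2,0) S=60.6830 payoff=21.1770 vs cont=21.5100 → 21.5100 [wait]  node(2,1) S=73.7600 payoff=8.1000 vs cont=11.2345 → 11.2345 [wait]  node(2,2) S=89.6551 payoff=0.0000 vs cont=3.8456 → 3.8456 [wait]  ⇒ S*(2)=-
t_1: node(1,0) S=66.9027 payoff=14.9573 vs cont=16.5881 → 16.5881 [wait]  node(1,1) S=81.3201 payoff=0.5399 vs cont=7.7168 → 7.7168 [wait]  ⇒ S*(1)=-
t_0: node(0,0) S=73.7600 payoff=8.1000 vs cont=12.3489 → 12.3489 [wait]  ⇒ S*(0)=-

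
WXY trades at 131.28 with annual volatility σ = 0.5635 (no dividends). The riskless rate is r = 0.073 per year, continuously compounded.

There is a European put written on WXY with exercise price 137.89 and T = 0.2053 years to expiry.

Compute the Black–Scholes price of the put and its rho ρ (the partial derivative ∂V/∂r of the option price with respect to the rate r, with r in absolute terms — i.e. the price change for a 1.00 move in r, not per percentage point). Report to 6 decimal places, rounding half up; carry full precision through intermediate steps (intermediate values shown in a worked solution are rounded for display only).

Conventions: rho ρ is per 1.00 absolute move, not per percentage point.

σ√T = 0.5635·√0.2053 = 0.255322
d₁ = (ln(S/K) + (r+σ²/2)T) / (σ√T) = (ln(131.28/137.89) + (0.073+0.5635²/2)·0.2053) / 0.255322 = (-0.049124 + 0.047582) / 0.255322 = -0.006040
d₂ = d₁ − σ√T = -0.006040 − 0.255322 = -0.261362
e^{−rT} = 0.985125
N(−d₁) = 0.502410,  N(−d₂) = 0.603093
Put price V = K·e^{−rT}·N(−d₂) − S·N(−d₁) = 81.923535 − 65.956350 = 15.967185
ρ = −K·T·e^{−rT}·N(−d₂) = -16.818902

price = 15.967185
ρ = -16.818902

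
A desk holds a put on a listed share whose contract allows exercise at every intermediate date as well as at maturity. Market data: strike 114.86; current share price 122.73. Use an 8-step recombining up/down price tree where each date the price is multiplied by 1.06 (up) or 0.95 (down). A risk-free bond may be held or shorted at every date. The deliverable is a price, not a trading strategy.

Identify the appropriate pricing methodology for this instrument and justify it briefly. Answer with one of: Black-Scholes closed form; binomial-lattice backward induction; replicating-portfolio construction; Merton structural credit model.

Key observation: the defining feature is the embedded early-exercise option across 8 discrete dates on the spot-122.73 tree; pricing the strike-114.86 put means working backward with an exercise test at every node.

framework: binomial-lattice backward induction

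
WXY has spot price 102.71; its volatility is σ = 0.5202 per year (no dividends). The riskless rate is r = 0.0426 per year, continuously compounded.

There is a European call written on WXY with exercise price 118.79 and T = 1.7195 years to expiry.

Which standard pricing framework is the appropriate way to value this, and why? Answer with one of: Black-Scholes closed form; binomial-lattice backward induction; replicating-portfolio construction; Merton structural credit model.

Key observation: the instrument is a plain European call (strike 118.79) on a lognormal asset; the exact continuous-time formula applies directly.

framework: Black-Scholes closed form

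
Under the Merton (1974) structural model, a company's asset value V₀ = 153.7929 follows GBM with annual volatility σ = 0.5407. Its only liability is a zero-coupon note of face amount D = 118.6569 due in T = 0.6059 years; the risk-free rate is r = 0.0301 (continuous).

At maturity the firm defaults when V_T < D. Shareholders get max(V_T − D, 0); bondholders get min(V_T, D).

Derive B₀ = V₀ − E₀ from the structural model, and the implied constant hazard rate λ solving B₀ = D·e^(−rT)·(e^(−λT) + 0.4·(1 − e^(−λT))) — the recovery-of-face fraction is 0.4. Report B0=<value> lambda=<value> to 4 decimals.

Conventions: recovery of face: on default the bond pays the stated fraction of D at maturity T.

Apply the equity-as-call identities (strike 118.6569, horizon 0.6059 years):
d₁ = [ln(V₀/D) + (r + σ²/2)T] / (σ√T)
   = [ln(153.7929/118.6569) + (0.0301 + 0.5·0.5407²)·0.6059] / (0.5407·√0.6059)
   = [0.259371 + 0.106807] / 0.420879 = 0.870032
d₂ = d₁ − σ√T = 0.870032 − 0.420879 = 0.449153
N(d₁) = 0.807858,  N(d₂) = 0.673339,  e^(−rT) = 0.981928
E₀ = V₀·N(d₁) − D·e^(−rT)·N(d₂)
   = 153.7929·0.807858 − 118.6569·0.981928·0.673339 = 45.790441
B₀ = V₀ − E₀ = 153.7929 − 45.790441 = 108.002459
e^(−λT) = (B₀·e^(rT)/D − 0.4)/(1 − 0.4) = (108.0025·1.018405/118.6569 − 0.4)/0.6 = 0.87826774
λ = −ln(0.87826774)/0.6059 = 0.214233

B0=108.0025 lambda=0.2142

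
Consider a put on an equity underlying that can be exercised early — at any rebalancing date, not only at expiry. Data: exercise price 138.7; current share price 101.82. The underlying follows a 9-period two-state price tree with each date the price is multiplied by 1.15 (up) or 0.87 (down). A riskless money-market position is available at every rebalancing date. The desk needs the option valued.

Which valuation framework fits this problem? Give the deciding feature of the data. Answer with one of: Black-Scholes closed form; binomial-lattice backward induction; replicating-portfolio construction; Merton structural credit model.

Key observation: the defining feature is the embedded early-exercise option across 9 discrete dates on the spot-101.82 tree; pricing the strike-138.7 put means working backward with an exercise test at every node.

framework: binomial-lattice backward induction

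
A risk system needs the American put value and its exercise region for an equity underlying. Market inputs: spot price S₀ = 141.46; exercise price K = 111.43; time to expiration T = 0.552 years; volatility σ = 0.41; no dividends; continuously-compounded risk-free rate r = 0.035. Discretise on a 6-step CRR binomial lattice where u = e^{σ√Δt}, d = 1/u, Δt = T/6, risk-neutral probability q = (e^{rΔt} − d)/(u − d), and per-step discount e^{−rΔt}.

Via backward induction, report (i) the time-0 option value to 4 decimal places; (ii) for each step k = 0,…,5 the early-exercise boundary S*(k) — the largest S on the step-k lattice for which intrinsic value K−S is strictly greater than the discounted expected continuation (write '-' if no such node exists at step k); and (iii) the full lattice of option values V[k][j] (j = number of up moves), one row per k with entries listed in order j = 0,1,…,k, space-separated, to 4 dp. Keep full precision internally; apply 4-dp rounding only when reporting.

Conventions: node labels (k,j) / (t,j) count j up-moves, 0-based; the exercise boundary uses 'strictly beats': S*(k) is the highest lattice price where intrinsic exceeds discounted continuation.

params: Δt=0.09200 u=1.13242 d=0.88306 q=0.48188 e^(-rΔt)=0.99679
t_6 payoffs: 44.3516 25.4100 1.1195 0.0000 0.0000 0.0000 0.0000
t_5: node(5,0) S=75.9611 payoff=35.4689 vs cont=35.1107 → 35.4689 [stop]  node(5,1) S=97.4110 payoff=14.0190 vs cont=13.6607 → 14.0190 [stop]  node(5,2) S=124.9180 payoff=0.0000 vs cont=0.5782 → 0.5782 [wait]  node(5,3) S=160.1925 payoff=0.0000 vs cont=0.0000 → 0.0000 [wait]  node(5,4) S=205.4278 payoff=0.0000 vs cont=0.0000 → 0.0000 [wait]  node(5,5) S=263.4366 payoff=0.0000 vs cont=0.0000 → 0.0000 [wait]  ⇒ S*(5)=97.4110
t_4: node(4,0) S=86.0200 payoff=25.4100 vs cont=25.0517 → 25.4100 [stop]  node(4,1) S=110.3105 payoff=1.1195 vs cont=7.5178 → 7.5178 [wait]  node(4,2) S=141.4600 payoff=0.0000 vs cont=0.2986 → 0.2986 [wait]  node(4,3) S=181.4056 payoff=0.0000 vs cont=0.0000 → 0.0000 [wait]  node(4,4) S=232.6310 payoff=0.0000 vs cont=0.0000 → 0.0000 [wait]  ⇒ S*(4)=86.0200
t_3: node(3,0) S=97.4110 payoff=14.0190 vs cont=16.7340 → 16.7340 [wait]  node(3,1) S=124.9180 payoff=0.0000 vs cont=4.0260 → 4.0260 [wait]  node(3,2) S=160.1925 payoff=0.0000 vs cont=0.1542 → 0.1542 [wait]  node(3,3) S=205.4278 payoff=0.0000 vs cont=0.0000 → 0.0000 [wait]  ⇒ S*(3)=-
t_2: node(2,0) S=110.3105 payoff=1.1195 vs cont=10.5761 → 10.5761 [wait]  node(2,1) S=141.4600 payoff=0.0000 vs cont=2.1533 → 2.1533 [wait]  node(2,2) S=181.4056 payoff=0.0000 vs cont=0.0796 → 0.0796 [wait]  ⇒ S*(2)=-
t_1: node(1,0) S=124.9180 payoff=0.0000 vs cont=6.4964 → 6.4964 [wait]  node(1,1) S=160.1925 payoff=0.0000 vs cont=1.1503 → 1.1503 [wait]  ⇒ S*(1)=-
t_0: node(0,0) S=141.4600 payoff=0.0000 vs cont=3.9076 → 3.9076 [wait]  ⇒ S*(0)=-

price = 3.9076
boundary = - - - - 86.0200 97.4110
tree:
3.9076
6.4964 1.1503
10.5761 2.1533 0.0796
16.7340 4.0260 0.1542 0.0000
25.4100 7.5178 0.2986 0.0000 0.0000
35.4689 14.0190 0.5782 0.0000 0.0000 0.0000
44.3516 25.4100 1.1195 0.0000 0.0000 0.0000 0.0000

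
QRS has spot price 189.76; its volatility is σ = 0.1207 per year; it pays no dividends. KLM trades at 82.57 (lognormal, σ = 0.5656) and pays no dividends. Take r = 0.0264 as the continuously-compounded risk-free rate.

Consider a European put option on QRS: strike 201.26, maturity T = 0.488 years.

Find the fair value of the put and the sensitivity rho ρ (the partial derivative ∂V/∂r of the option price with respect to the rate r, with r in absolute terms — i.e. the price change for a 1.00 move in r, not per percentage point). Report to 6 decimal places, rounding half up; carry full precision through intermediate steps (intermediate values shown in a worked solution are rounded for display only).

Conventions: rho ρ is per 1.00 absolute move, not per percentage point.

price = 11.939079
ρ = -69.950758

σ√T = 0.1207·√0.488 = 0.084317
d₁ = (ln(S/K) + (r+σ²/2)T) / (σ√T) = (ln(189.76/201.26) + (0.0264+0.1207²/2)·0.488) / 0.084317 = (-0.058837 + 0.016438) / 0.084317 = -0.502857
d₂ = d₁ − σ√T = -0.502857 − 0.084317 = -0.587174
e^{−rT} = 0.987199
N(−d₁) = 0.692468,  N(−d₂) = 0.721457
Put price V = K·e^{−rT}·N(−d₂) − S·N(−d₁) = 143.341718 − 131.402638 = 11.939079
ρ = −K·T·e^{−rT}·N(−d₂) = -69.950758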